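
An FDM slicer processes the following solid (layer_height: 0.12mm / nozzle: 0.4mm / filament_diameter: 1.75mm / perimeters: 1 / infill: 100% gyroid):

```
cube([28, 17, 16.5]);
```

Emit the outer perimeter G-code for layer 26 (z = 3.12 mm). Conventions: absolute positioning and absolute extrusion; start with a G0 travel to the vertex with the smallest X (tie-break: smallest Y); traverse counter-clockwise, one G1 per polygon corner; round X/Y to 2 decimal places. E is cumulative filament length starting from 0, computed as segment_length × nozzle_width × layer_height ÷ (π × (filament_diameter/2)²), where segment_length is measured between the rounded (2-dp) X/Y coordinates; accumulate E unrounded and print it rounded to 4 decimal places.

At z = 3.12 mm: the cube is present — its section is the full 28×17 rectangle. The outline is a single polygon with 4 vertices. Extrusion per mm of travel: 0.4 × 0.12 / (π × 0.875²) = 0.019956. Accumulating E over each segment gives final E = 1.7960.

G0 X0.00 Y0.00 Z3.12
G1 X28.00 Y0.00 E0.5588
G1 X28.00 Y17.00 E0.8980
G1 X0.00 Y17.00 E1.4568
G1 X0.00 Y0.00 E1.7960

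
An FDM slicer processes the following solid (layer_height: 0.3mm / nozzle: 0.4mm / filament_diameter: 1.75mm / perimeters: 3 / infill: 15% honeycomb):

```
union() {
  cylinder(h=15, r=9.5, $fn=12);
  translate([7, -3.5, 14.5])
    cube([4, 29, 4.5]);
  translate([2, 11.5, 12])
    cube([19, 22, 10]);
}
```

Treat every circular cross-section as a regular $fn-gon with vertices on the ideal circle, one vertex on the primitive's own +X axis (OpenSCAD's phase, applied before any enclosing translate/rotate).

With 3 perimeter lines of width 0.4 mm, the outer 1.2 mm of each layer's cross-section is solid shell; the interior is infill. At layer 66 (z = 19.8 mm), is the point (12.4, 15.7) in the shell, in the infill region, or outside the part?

infill

At z = 19.8 mm: the cylinder is not intersected at this z (z outside [0, 15]); the cube at (7, -3.5) is not intersected at this z (z outside [14.5, 19]); the cube at (2, 11.5) (footprint 19×22) is included at this height; Taking the union: only the 19×22 cube at (2, 11.5) is present, so the union is just that shape — 1 connected region. Overall, the cross-section is a single solid region. The nearest boundary edge runs (2.00, 11.50)→(21.00, 11.50); distance from the point to it = 4.20 mm. The point is inside the cross-section and 4.20 mm from the nearest boundary — more than the 1.2 mm shell width (3 × 0.4), so it's in the infill interior.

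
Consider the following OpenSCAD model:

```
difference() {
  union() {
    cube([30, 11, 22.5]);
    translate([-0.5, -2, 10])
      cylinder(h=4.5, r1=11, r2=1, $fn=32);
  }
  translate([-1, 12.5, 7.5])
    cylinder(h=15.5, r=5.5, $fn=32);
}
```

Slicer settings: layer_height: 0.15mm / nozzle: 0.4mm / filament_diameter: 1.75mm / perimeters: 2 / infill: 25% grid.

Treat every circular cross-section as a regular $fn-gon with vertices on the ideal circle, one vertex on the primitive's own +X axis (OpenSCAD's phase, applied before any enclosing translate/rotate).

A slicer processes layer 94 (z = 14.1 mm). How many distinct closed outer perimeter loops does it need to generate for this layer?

2

At z = 14.1 mm: the 30×11 cube contributes its full rectangle; the cone at (-0.5, -2): at t=0.911 of its height the radius interpolates to r₁+(r₂−r₁)t = 1.889, giving a regular 32-gon of that circumradius; Combining (union): the 2 present regions are separate (no shared area or edge), so areas and boundary lengths simply add and each stays a separate island — 2 connected regions; the cylinder at (-1, 12.5): section is a regular 32-gon, circumradius r=5.5; Subtracting the remaining from the first: starting from the result so far, the r=5.5 cylinder at (-1, 12.5) partially overlaps it — only the 11.53 mm² overlap (of its 94.42 mm²) is removed, clipping the outline — 2 connected regions. The result has 2 disconnected regions.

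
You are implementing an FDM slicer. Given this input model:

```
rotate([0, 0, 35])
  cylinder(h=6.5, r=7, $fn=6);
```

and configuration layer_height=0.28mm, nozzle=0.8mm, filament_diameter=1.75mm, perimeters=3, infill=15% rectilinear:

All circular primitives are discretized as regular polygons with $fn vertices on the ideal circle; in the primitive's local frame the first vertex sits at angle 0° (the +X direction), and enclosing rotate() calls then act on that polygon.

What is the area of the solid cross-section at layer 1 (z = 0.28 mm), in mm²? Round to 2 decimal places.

At z = 0.28 mm: the r=7 cylinder contributes a regular 6-gon of circumradius 7 (area = (6/2)·7.000²·sin(360°/6) = 127.31 mm²); (whole slice rotated 35° about Z — lengths, areas and connectivity unchanged). Overall, the cross-section is a single solid region. Net area = 127.31 mm².

127.31 mm²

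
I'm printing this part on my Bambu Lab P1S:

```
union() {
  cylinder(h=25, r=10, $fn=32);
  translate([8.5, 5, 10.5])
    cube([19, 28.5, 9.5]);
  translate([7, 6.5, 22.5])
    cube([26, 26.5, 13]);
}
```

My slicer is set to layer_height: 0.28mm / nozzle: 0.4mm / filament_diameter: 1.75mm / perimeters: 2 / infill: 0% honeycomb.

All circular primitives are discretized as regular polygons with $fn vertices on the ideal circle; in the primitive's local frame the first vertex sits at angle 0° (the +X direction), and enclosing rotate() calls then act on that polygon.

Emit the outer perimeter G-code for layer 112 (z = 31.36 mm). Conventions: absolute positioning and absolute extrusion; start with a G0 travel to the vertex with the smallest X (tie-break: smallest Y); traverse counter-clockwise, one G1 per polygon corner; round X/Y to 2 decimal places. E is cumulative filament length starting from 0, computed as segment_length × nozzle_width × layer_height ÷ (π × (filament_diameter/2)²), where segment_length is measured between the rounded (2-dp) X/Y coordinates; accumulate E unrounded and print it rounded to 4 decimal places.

At z = 31.36 mm: the cylinder does not reach this height (z outside [0, 25]); the cube at (8.5, 5) is absent (z outside [10.5, 20]); the cube at (7, 6.5) (footprint 26×26.5) is included at this height; Taking the union: only the 26×26.5 cube at (7, 6.5) is present, so the union is just that shape — 1 connected region. The outline is a single polygon with 4 vertices. Extrusion per mm of travel: 0.4 × 0.28 / (π × 0.875²) = 0.046564. Accumulating E over each segment gives final E = 4.8892.

G0 X7.00 Y6.50 Z31.36
G1 X33.00 Y6.50 E1.2107
G1 X33.00 Y33.00 E2.4446
G1 X7.00 Y33.00 E3.6553
G1 X7.00 Y6.50 E4.8892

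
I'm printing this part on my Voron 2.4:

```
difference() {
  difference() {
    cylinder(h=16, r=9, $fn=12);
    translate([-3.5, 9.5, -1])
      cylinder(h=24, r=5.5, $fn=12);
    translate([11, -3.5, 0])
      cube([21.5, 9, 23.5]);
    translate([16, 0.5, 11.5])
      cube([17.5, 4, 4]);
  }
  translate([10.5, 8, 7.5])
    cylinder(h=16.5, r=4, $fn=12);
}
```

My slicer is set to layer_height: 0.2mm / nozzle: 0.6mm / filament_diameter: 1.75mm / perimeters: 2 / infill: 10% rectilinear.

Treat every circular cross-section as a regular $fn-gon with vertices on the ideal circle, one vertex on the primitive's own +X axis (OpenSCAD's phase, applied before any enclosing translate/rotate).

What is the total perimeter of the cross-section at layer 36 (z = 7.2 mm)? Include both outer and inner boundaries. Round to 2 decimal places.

At z = 7.2 mm: the r=9 cylinder contributes a regular 12-gon of circumradius 9 (perimeter = 2·12·9.000·sin(180°/12) = 55.90 mm); the r=5.5 cylinder at (-3.5, 9.5) contributes a regular 12-gon of circumradius 5.5 (perimeter = 2·12·5.500·sin(180°/12) = 34.16 mm); the cube at (11, -3.5) is present — its section is the full 21.5×9 rectangle (perimeter 61.00 mm); the cube at (16, 0.5) is absent (z outside [11.5, 15.5]); Subtracting the remaining from the first: starting from the r=9 cylinder, the r=5.5 cylinder at (-3.5, 9.5) partially overlaps it — only the 26.35 mm² overlap (of its 90.75 mm²) is removed, clipping the outline; the 21.5×9 cube at (11, -3.5) misses the remaining region (no effect) — boundary = 57.36 mm; the cylinder at (10.5, 8) is absent (z outside [7.5, 24]); After the difference (first − rest): none of the subtracted shapes is present at this height, so that combined region is unchanged — boundary = 57.36 mm. Overall, the cross-section is a single solid region. Total boundary length (outer) = 57.36 mm.

57.36 mm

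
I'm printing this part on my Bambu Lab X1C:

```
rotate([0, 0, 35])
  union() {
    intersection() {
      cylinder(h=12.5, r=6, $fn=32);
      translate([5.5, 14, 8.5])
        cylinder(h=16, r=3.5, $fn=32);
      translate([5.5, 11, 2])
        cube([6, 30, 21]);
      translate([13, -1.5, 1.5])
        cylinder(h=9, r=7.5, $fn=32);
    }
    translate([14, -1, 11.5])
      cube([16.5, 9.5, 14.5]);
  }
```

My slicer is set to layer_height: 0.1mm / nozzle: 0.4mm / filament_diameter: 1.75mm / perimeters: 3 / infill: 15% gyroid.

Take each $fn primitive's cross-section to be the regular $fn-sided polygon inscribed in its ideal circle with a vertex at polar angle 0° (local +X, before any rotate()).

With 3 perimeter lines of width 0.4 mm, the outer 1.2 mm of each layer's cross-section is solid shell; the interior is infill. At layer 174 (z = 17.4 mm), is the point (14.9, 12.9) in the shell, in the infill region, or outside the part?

infill

At z = 17.4 mm: the cylinder does not reach this height (z outside [0, 12.5]); the r=3.5 cylinder at (5.5, 14) gives a regular 32-gon of circumradius 3.5 (constant along its height); the cube at (5.5, 11) (footprint 6×30) is included at this height; the cylinder at (13, -1.5) is not intersected at this z (z outside [1.5, 10.5]); Keeping only the common overlap: at least one operand is absent at this height, so nothing remains; the 16.5×9.5 cube at (14, -1) contributes its full rectangle; Merging all regions: only the 16.5×9.5 cube at (14, -1) is present, so the union is just that shape — 1 connected region; (rotated 35° about Z; rotation is an isometry so areas/perimeters/island counts are preserved). Overall, the cross-section is a single solid region. Undo the 35° rotation: the query point maps to (19.605, 2.021) in the un-rotated model frame. The nearest boundary edge runs (14.00, -1.00)→(30.50, -1.00); distance from the point to it = 3.02 mm. The point is inside the cross-section and 3.02 mm from the nearest boundary — more than the 1.2 mm shell width (3 × 0.4), so it's in the infill interior.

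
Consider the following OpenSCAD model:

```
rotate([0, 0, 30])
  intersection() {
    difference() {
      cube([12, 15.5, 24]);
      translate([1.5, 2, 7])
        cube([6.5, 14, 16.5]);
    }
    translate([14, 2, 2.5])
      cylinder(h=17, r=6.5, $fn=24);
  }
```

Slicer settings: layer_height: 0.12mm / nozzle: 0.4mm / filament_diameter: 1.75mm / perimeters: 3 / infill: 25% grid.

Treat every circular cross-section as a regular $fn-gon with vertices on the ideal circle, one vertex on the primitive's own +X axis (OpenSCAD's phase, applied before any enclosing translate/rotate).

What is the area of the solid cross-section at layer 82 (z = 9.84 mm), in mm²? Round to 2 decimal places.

28.06 mm²

At z = 9.84 mm: the cube (footprint 12×15.5) is included at this height (area 186.00 mm²); the cube at (1.5, 2) is present — its section is the full 6.5×14 rectangle (area 91.00 mm²); After the difference (first − rest): starting from the 12×15.5 cube (186.00 mm²), the 6.5×14 cube at (1.5, 2) partially overlaps it — only the 87.75 mm² overlap (of its 91.00 mm²) is removed, clipping the outline — area = 98.25 mm²; the cylinder at (14, 2): section is a regular 24-gon, circumradius r=6.5 (area = (24/2)·6.500²·sin(360°/24) = 131.22 mm²); Keeping only the common overlap: the r=6.5 cylinder at (14, 2) partially overlaps the result so far; clipping to the common part keeps 28.06 mm² — area = 28.06 mm²; (rotated 30° about Z; rotation is an isometry so areas/perimeters/island counts are preserved). Overall, the cross-section is a single solid region. Net area = 28.06 mm².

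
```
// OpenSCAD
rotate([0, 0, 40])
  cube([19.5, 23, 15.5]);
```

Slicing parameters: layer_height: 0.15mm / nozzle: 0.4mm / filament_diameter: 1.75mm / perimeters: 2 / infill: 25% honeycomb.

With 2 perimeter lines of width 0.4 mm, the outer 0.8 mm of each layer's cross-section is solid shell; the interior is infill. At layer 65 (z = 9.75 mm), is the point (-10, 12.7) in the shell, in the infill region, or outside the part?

shell

At z = 9.75 mm: the cube is present — its section is the full 19.5×23 rectangle; (rotated 40° about Z; rotation is an isometry so areas/perimeters/island counts are preserved). Overall, the cross-section is a single solid region. Undo the 40° rotation: the query point maps to (0.503, 16.157) in the un-rotated model frame. The nearest boundary edge runs (0.00, 23.00)→(0.00, 0.00); distance from the point to it = 0.50 mm. The point is inside the cross-section, 0.50 mm from the nearest boundary — within the 0.8 mm shell band (2 × 0.4).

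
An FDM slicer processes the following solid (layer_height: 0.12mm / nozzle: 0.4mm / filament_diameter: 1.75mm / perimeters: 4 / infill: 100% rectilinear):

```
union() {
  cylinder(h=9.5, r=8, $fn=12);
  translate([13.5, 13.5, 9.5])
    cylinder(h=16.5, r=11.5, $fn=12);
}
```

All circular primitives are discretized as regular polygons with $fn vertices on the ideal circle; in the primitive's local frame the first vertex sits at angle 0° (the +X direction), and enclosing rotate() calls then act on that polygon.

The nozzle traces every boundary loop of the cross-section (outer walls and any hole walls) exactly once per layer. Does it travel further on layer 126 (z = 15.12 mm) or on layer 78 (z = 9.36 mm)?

layer 126 (z = 15.12 mm)

Layer 126 (z = 15.12): the cylinder is not intersected at this z (z outside [0, 9.5]); the r=11.5 cylinder at (13.5, 13.5) contributes a regular 12-gon of circumradius 11.5 (perimeter = 2·12·11.500·sin(180°/12) = 71.43 mm); Combining (union): only the r=11.5 cylinder at (13.5, 13.5) is present, so the union is just that shape — boundary = 71.43 mm. So its perimeter = 71.43 mm. Layer 78 (z = 9.36): the cylinder: section is a regular 12-gon, circumradius r=8 (perimeter = 2·12·8.000·sin(180°/12) = 49.69 mm); the cylinder at (13.5, 13.5) does not reach this height (z outside [9.5, 26]); Taking the union: only the r=8 cylinder is present, so the union is just that shape — boundary = 49.69 mm. So its perimeter = 49.69 mm. Layer 126 is larger (71.43 vs 49.69 mm).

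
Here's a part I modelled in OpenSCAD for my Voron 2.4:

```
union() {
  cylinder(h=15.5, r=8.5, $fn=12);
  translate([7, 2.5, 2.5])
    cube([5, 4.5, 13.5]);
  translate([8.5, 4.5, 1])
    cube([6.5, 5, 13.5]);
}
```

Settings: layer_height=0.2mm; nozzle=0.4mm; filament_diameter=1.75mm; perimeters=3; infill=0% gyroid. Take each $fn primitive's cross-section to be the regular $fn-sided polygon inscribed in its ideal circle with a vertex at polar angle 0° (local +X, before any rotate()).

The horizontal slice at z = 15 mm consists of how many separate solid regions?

1

At z = 15 mm: the r=8.5 cylinder contributes a regular 12-gon of circumradius 8.5; the 5×4.5 cube at (7, 2.5) contributes its full rectangle; the cube at (8.5, 4.5) is not intersected at this z (z outside [1, 14.5]); Merging all regions: the regions partially overlap (shared area 1.11 mm²), so overlapping operands fuse into one piece — 1 connected region. The result has 1 disconnected region.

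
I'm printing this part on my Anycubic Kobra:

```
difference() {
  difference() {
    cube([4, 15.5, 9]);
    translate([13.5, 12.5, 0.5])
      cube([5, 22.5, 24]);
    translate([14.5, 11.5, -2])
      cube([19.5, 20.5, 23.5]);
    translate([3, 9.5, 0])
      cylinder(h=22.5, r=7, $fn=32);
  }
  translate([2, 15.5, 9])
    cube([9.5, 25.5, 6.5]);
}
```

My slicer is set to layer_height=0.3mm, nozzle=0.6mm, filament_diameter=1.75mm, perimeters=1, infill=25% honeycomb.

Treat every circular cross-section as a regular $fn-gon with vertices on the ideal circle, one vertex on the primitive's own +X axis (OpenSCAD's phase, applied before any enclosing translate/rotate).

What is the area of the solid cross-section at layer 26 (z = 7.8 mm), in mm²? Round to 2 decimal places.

10.78 mm²

At z = 7.8 mm: the cube is present — its section is the full 4×15.5 rectangle (area 62.00 mm²); the 5×22.5 cube at (13.5, 12.5) contributes its full rectangle (area 112.50 mm²); the cube at (14.5, 11.5) is present — its section is the full 19.5×20.5 rectangle (area 399.75 mm²); the cylinder at (3, 9.5): section is a regular 32-gon, circumradius r=7 (area = (32/2)·7.000²·sin(360°/32) = 152.95 mm²); After the difference (first − rest): starting from the 4×15.5 cube (62.00 mm²), the 5×22.5 cube at (13.5, 12.5) misses the remaining region (no effect); the 19.5×20.5 cube at (14.5, 11.5) misses the remaining region (no effect); the r=7 cylinder at (3, 9.5) partially overlaps it — only the 51.22 mm² overlap (of its 152.95 mm²) is removed, clipping the outline — area = 10.78 mm²; the cube at (2, 15.5) is absent (z outside [9, 15.5]); After the difference (first − rest): none of the subtracted shapes is present at this height, so the result so far is unchanged — area = 10.78 mm². Overall, the cross-section is a single solid region. Net area = 10.78 mm².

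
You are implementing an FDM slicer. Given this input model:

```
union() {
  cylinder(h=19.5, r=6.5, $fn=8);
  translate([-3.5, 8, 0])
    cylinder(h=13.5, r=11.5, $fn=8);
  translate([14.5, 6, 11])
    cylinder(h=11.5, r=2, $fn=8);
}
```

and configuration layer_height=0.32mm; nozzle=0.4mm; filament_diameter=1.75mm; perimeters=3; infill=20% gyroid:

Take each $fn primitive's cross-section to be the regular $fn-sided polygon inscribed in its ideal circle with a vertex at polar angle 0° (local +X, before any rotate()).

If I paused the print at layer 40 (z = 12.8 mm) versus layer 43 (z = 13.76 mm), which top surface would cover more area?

layer 40 (z = 12.8 mm)

Layer 40 (z = 12.8): the cylinder: section is a regular 8-gon, circumradius r=6.5 (area = (8/2)·6.500²·sin(360°/8) = 119.50 mm²); the cylinder at (-3.5, 8): section is a regular 8-gon, circumradius r=11.5 (area = (8/2)·11.500²·sin(360°/8) = 374.06 mm²); the r=2 cylinder at (14.5, 6) contributes a regular 8-gon of circumradius 2 (area = (8/2)·2.000²·sin(360°/8) = 11.31 mm²); Merging all regions: the regions partially overlap — summed areas 504.87 mm² minus the doubly-counted overlap 79.90 mm² gives 424.98 mm² — area = 424.98 mm². So its area = 424.98 mm². Layer 43 (z = 13.76): the r=6.5 cylinder contributes a regular 8-gon of circumradius 6.5 (area = (8/2)·6.500²·sin(360°/8) = 119.50 mm²); the cylinder at (-3.5, 8) is absent (z outside [0, 13.5]); the r=2 cylinder at (14.5, 6) gives a regular 8-gon of circumradius 2 (constant along its height) (area = (8/2)·2.000²·sin(360°/8) = 11.31 mm²); Combining (union): the 2 present regions are separate (no shared area or edge), so areas and boundary lengths simply add and each stays a separate island — area = 130.81 mm². So its area = 130.81 mm². Layer 40 is larger (424.98 vs 130.81 mm²).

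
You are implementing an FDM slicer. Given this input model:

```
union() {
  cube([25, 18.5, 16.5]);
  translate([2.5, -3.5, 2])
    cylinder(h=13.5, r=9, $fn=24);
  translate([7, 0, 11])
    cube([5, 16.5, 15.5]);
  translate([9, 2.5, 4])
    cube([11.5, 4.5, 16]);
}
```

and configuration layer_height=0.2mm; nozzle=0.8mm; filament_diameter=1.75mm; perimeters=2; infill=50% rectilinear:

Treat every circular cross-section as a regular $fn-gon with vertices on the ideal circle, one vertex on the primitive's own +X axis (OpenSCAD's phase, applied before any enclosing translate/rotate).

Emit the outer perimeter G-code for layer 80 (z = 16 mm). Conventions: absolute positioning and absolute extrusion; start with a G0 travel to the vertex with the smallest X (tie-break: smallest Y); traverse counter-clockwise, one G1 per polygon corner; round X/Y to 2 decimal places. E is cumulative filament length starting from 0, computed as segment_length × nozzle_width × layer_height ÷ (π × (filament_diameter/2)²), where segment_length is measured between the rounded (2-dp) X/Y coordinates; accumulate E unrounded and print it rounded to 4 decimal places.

G0 X0.00 Y0.00 Z16.00
G1 X25.00 Y0.00 E1.6630
G1 X25.00 Y18.50 E2.8936
G1 X0.00 Y18.50 E4.5566
G1 X0.00 Y0.00 E5.7873

At z = 16 mm: the cube (footprint 25×18.5) is included at this height; the cylinder at (2.5, -3.5) is not intersected at this z (z outside [2, 15.5]); the cube at (7, 0) is present — its section is the full 5×16.5 rectangle; the cube at (9, 2.5) is present — its section is the full 11.5×4.5 rectangle; Combining (union): the regions partially overlap (shared area 134.25 mm²), so overlapping operands fuse into one piece — 1 connected region. The outline is a single polygon with 4 vertices. Extrusion per mm of travel: 0.8 × 0.2 / (π × 0.875²) = 0.066520. Accumulating E over each segment gives final E = 5.7873.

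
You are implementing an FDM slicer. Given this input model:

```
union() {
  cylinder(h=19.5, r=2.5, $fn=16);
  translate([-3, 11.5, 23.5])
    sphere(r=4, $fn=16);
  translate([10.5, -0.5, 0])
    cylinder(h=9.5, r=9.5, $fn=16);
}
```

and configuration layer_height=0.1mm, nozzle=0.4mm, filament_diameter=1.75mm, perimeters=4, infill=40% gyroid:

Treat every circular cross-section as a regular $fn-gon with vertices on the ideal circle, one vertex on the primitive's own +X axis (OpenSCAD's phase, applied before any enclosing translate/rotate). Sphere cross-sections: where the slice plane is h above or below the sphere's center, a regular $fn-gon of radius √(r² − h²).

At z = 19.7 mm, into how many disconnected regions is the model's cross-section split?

At z = 19.7 mm: the cylinder is not intersected at this z (z outside [0, 19.5]); the r=4 sphere at (-3, 11.5) slices to a regular 16-gon of circumradius 1.249 (√(r²−h²) with h=3.8 from center); the cylinder at (10.5, -0.5) does not reach this height (z outside [0, 9.5]); Combining (union): only the r=4 sphere at (-3, 11.5) is present, so the union is just that shape — 1 connected region. The result has 1 disconnected region.

1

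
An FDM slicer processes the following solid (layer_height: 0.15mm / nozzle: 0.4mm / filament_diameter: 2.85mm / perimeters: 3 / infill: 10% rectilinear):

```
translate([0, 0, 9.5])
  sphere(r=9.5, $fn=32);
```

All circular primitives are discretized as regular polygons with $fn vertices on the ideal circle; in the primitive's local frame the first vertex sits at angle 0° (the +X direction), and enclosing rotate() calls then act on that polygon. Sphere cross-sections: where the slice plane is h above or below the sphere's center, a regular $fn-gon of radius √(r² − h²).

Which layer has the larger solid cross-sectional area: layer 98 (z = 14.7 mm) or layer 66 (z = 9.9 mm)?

Layer 98 (z = 14.7): the r=9.5 sphere contributes a regular 32-gon of circumradius √(9.5²−5.2²) = 7.950 (area = (32/2)·7.950²·sin(360°/32) = 197.31 mm²). So its area = 197.31 mm². Layer 66 (z = 9.9): the sphere: section is a regular 32-gon, circumradius = √(r²−h²) = √(9.5²−0.4²) = 9.492 (area = (32/2)·9.492²·sin(360°/32) = 281.21 mm²). So its area = 281.21 mm². Layer 66 is larger (281.21 vs 197.31 mm²).

layer 66 (z = 9.9 mm)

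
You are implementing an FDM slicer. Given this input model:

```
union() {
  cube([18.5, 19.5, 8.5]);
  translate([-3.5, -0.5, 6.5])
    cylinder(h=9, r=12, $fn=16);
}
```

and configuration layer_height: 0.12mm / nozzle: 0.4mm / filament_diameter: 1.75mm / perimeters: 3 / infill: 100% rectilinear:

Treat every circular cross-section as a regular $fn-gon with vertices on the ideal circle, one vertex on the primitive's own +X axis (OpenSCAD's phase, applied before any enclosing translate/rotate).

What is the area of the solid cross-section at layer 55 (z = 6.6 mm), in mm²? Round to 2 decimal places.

736.40 mm²

At z = 6.6 mm: the 18.5×19.5 cube contributes its full rectangle (area 360.75 mm²); the r=12 cylinder at (-3.5, -0.5) contributes a regular 16-gon of circumradius 12 (area = (16/2)·12.000²·sin(360°/16) = 440.85 mm²); Taking the union: the regions partially overlap — summed areas 801.60 mm² minus the doubly-counted overlap 65.21 mm² gives 736.40 mm² — area = 736.40 mm². Overall, the cross-section is a single solid region. Net area = 736.40 mm².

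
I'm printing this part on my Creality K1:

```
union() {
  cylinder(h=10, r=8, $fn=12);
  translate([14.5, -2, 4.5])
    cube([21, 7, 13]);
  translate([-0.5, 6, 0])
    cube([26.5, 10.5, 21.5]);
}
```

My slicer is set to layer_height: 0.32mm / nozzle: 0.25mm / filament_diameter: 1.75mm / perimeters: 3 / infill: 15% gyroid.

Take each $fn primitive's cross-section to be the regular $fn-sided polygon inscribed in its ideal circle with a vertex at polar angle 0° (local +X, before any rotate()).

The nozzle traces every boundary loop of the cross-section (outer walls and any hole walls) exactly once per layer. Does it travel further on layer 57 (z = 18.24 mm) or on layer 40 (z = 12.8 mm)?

layer 40 (z = 12.8 mm)

Layer 57 (z = 18.24): the cylinder does not reach this height (z outside [0, 10]); the cube at (14.5, -2) does not reach this height (z outside [4.5, 17.5]); the cube at (-0.5, 6) is present — its section is the full 26.5×10.5 rectangle (perimeter 74.00 mm); Taking the union: only the 26.5×10.5 cube at (-0.5, 6) is present, so the union is just that shape — boundary = 74.00 mm. So its perimeter = 74.00 mm. Layer 40 (z = 12.8): the cylinder is not intersected at this z (z outside [0, 10]); the cube at (14.5, -2) (footprint 21×7) is included at this height (perimeter 56.00 mm); the cube at (-0.5, 6) (footprint 26.5×10.5) is included at this height (perimeter 74.00 mm); Taking the union: the 2 present regions are separate (no shared area or edge), so areas and boundary lengths simply add and each stays a separate island — boundary = 130.00 mm. So its perimeter = 130.00 mm. Layer 40 is larger (130.00 vs 74.00 mm).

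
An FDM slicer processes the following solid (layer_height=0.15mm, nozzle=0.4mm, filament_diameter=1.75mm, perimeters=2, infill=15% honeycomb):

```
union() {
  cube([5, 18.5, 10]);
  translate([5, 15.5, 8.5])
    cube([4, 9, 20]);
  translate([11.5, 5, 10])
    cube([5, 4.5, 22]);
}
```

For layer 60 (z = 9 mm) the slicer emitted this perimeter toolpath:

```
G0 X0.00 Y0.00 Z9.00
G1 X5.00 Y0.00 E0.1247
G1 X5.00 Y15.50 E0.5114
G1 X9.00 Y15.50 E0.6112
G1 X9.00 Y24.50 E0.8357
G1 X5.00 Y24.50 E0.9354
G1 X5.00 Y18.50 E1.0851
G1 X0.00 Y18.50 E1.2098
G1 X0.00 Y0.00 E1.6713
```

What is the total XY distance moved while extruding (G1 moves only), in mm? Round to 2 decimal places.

Sum the Euclidean lengths of each G1 segment: total = 67.00 mm.

67.00 mm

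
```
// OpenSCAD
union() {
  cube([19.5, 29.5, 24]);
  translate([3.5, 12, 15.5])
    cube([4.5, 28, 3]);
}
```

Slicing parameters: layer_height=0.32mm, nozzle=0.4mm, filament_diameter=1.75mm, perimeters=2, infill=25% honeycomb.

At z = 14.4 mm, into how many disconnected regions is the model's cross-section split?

At z = 14.4 mm: the 19.5×29.5 cube contributes its full rectangle; the cube at (3.5, 12) is not intersected at this z (z outside [15.5, 18.5]); Taking the union: only the 19.5×29.5 cube is present, so the union is just that shape — 1 connected region. The result has 1 disconnected region.

1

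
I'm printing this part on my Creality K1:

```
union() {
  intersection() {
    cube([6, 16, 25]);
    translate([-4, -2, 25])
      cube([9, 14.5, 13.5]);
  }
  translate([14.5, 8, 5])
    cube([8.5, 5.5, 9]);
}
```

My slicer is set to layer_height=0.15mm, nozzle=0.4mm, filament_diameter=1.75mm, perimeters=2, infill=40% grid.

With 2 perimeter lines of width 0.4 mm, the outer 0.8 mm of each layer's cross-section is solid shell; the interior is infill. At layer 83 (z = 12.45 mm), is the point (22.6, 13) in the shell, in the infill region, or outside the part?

At z = 12.45 mm: the cube (footprint 6×16) is included at this height; the cube at (-4, -2) does not reach this height (z outside [25, 38.5]); Keeping only the common overlap: at least one operand is absent at this height, so nothing remains; the cube at (14.5, 8) (footprint 8.5×5.5) is included at this height; Merging all regions: only the 8.5×5.5 cube at (14.5, 8) is present, so the union is just that shape — 1 connected region. Overall, the cross-section is a single solid region. The nearest boundary edge runs (23.00, 8.00)→(23.00, 13.50); distance from the point to it = 0.40 mm. The point is inside the cross-section, 0.40 mm from the nearest boundary — within the 0.8 mm shell band (2 × 0.4).

shell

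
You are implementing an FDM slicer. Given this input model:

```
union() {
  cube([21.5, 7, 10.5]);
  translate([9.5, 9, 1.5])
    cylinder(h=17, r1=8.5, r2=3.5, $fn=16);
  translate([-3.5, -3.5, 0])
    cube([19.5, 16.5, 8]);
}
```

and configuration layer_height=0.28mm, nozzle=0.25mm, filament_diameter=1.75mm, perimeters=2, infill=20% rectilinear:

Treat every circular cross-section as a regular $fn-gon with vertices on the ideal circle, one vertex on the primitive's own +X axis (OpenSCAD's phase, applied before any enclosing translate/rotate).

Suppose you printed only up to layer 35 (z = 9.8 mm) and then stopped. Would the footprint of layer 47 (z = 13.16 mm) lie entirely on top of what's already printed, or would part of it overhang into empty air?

entirely on top

Compare the two slices. At z = 9.8: the cube (footprint 21.5×7) is included at this height (area 150.50 mm²); the cone at (9.5, 9) (r1=8.5→r2=3.5) has section circumradius 6.059 here — a regular 16-gon (area = (16/2)·6.059²·sin(360°/16) = 112.38 mm²); the cube at (-3.5, -3.5) is not intersected at this z (z outside [0, 8]); Combining (union): the regions partially overlap — summed areas 262.88 mm² minus the doubly-counted overlap 32.75 mm² gives 230.13 mm² — area = 230.13 mm². At z = 13.16: the cube does not reach this height (z outside [0, 10.5]); the cone at (9.5, 9) (r1=8.5→r2=3.5) has section circumradius 5.071 here — a regular 16-gon (area = (16/2)·5.071²·sin(360°/16) = 78.71 mm²); the cube at (-3.5, -3.5) does not reach this height (z outside [0, 8]); Taking the union: only the cone at (9.5, 9) is present, so the union is just that shape — area = 78.71 mm². Checking containment: the cross-section at z = 13.16 is a subset of the cross-section at z = 9.8.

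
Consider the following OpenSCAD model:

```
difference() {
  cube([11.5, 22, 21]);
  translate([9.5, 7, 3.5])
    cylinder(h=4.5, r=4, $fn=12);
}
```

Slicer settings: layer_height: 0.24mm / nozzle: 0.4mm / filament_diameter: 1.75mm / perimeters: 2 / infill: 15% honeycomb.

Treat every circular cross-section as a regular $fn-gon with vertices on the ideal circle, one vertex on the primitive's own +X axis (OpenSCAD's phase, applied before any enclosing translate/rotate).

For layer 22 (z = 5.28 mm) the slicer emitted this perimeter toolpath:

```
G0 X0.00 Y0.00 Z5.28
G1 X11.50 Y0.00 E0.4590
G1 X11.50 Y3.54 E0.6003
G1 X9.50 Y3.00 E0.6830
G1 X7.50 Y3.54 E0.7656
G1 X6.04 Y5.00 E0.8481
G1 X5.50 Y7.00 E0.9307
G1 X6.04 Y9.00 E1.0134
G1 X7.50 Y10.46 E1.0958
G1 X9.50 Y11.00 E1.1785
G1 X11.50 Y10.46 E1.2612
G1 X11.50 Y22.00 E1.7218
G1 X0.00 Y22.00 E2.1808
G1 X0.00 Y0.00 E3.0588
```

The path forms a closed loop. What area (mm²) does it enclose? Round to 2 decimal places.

214.11 mm²

Apply the shoelace formula to the sequence of (X, Y) vertices; enclosed area = 214.11 mm².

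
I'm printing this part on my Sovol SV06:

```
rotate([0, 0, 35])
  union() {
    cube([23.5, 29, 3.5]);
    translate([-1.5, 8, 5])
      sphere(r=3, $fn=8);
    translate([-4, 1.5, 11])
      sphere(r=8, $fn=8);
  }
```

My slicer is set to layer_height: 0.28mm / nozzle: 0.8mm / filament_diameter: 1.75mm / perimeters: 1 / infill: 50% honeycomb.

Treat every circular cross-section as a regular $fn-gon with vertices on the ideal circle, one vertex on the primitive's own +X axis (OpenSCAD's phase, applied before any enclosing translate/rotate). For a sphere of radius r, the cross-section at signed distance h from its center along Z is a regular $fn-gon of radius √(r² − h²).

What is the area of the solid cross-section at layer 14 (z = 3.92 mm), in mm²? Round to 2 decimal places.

At z = 3.92 mm: the cube is not intersected at this z (z outside [0, 3.5]); the r=3 sphere at (-1.5, 8) contributes a regular 8-gon of circumradius √(3²−1.08²) = 2.799 (area = (8/2)·2.799²·sin(360°/8) = 22.16 mm²); the r=8 sphere at (-4, 1.5) slices to a regular 8-gon of circumradius 3.725 (√(r²−h²) with h=7.08 from center) (area = (8/2)·3.725²·sin(360°/8) = 39.24 mm²); Combining (union): the 2 present regions are separate (no shared area or edge), so areas and boundary lengths simply add and each stays a separate island — area = 61.40 mm²; (rotated 35° about Z; rotation is an isometry so areas/perimeters/island counts are preserved). Overall, the cross-section has 2 separate islands. Net area = 61.40 mm².

61.40 mm²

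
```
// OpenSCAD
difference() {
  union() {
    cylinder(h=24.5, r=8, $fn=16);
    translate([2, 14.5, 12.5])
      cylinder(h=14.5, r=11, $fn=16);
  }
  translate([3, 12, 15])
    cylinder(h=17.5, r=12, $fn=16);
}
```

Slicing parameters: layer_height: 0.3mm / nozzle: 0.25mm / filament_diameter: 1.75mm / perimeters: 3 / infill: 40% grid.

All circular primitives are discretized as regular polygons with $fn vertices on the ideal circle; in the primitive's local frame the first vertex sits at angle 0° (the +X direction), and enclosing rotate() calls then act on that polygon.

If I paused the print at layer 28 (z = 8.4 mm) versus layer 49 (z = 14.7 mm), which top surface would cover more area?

Layer 28 (z = 8.4): the r=8 cylinder gives a regular 16-gon of circumradius 8 (constant along its height) (area = (16/2)·8.000²·sin(360°/16) = 195.93 mm²); the cylinder at (2, 14.5) is not intersected at this z (z outside [12.5, 27]); Merging all regions: only the r=8 cylinder is present, so the union is just that shape — area = 195.93 mm²; the cylinder at (3, 12) is absent (z outside [15, 32.5]); After the difference (first − rest): none of the subtracted shapes is present at this height, so the result so far is unchanged — area = 195.93 mm². So its area = 195.93 mm². Layer 49 (z = 14.7): the r=8 cylinder contributes a regular 16-gon of circumradius 8 (area = (16/2)·8.000²·sin(360°/16) = 195.93 mm²); the r=11 cylinder at (2, 14.5) contributes a regular 16-gon of circumradius 11 (area = (16/2)·11.000²·sin(360°/16) = 370.44 mm²); Taking the union: the regions partially overlap — summed areas 566.37 mm² minus the doubly-counted overlap 32.39 mm² gives 533.99 mm² — area = 533.99 mm²; the cylinder at (3, 12) is not intersected at this z (z outside [15, 32.5]); Subtracting the remaining from the first: none of the subtracted shapes is present at this height, so the result so far is unchanged — area = 533.99 mm². So its area = 533.99 mm². Layer 49 is larger (533.99 vs 195.93 mm²).

layer 49 (z = 14.7 mm)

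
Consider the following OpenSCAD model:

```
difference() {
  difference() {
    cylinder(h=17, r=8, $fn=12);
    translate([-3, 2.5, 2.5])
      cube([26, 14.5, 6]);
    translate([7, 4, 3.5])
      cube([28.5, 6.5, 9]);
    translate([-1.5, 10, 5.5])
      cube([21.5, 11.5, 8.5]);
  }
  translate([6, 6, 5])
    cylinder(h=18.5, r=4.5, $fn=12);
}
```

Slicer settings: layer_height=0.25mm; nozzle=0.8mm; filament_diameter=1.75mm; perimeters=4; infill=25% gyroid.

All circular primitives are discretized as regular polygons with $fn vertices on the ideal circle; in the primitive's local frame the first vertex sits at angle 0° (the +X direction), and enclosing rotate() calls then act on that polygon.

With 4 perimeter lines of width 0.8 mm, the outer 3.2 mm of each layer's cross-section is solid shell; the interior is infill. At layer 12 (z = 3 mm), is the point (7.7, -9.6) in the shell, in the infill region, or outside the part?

At z = 3 mm: the cylinder: section is a regular 12-gon, circumradius r=8; the cube at (-3, 2.5) (footprint 26×14.5) is included at this height; the cube at (7, 4) is absent (z outside [3.5, 12.5]); the cube at (-1.5, 10) is absent (z outside [5.5, 14]); Taking the first minus the rest: starting from the r=8 cylinder, the 26×14.5 cube at (-3, 2.5) partially overlaps it — only the 44.13 mm² overlap (of its 377.00 mm²) is removed, clipping the outline — 1 connected region; the cylinder at (6, 6) does not reach this height (z outside [5, 23.5]); Taking the first minus the rest: none of the subtracted shapes is present at this height, so the result so far is unchanged — 1 connected region. Overall, the cross-section is a single solid region. The nearest boundary edge runs (6.93, -4.00)→(4.00, -6.93); distance from the point to it = 4.51 mm. The point is not inside any of the regions above, so it lies outside the cross-section (4.51 mm from the nearest boundary).

outside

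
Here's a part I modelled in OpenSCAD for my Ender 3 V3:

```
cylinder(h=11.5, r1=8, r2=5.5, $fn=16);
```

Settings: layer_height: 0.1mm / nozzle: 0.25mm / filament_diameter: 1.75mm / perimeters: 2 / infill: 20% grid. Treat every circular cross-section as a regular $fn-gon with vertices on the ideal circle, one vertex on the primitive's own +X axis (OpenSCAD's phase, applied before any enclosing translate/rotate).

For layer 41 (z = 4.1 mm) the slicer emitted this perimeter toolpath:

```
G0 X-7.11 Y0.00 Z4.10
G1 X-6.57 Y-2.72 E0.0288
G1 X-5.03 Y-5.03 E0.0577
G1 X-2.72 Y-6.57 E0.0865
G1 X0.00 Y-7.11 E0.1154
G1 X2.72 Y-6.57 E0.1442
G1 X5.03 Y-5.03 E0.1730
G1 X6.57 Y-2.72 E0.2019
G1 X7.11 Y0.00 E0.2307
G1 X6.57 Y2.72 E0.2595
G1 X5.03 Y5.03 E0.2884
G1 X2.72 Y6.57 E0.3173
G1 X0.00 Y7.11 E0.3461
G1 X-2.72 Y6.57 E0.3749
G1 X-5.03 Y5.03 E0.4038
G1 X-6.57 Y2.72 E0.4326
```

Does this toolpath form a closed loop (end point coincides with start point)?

Start point (G0): (-7.11, 0.00). End point (last G1): the path does not return to the start — open.

no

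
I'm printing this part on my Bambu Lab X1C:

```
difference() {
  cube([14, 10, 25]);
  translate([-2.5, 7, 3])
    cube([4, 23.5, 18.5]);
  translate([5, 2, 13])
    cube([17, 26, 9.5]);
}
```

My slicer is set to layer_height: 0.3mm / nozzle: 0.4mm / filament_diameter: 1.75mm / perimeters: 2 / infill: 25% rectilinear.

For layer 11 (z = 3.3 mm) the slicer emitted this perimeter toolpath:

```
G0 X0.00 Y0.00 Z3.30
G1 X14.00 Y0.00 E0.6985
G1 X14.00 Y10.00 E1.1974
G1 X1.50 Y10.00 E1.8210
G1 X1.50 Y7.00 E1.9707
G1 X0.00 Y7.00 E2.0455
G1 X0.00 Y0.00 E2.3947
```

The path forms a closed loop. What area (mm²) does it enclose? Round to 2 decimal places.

Apply the shoelace formula to the sequence of (X, Y) vertices; enclosed area = 135.50 mm².

135.50 mm²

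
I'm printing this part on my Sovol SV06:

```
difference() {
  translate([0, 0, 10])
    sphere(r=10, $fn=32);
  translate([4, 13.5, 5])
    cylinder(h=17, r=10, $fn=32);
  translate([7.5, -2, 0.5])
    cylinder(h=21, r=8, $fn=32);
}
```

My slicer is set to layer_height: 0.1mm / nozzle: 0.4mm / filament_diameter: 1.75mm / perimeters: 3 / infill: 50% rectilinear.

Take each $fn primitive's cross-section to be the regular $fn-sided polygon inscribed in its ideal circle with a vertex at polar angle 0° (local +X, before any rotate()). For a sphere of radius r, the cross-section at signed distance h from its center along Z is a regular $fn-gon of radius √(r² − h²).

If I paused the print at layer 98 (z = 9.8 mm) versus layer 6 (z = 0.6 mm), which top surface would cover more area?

Layer 98 (z = 9.8): the r=10 sphere contributes a regular 32-gon of circumradius √(10²−0.2²) = 9.998 (area = (32/2)·9.998²·sin(360°/32) = 312.02 mm²); the cylinder at (4, 13.5): section is a regular 32-gon, circumradius r=10 (area = (32/2)·10.000²·sin(360°/32) = 312.14 mm²); the r=8 cylinder at (7.5, -2) gives a regular 32-gon of circumradius 8 (constant along its height) (area = (32/2)·8.000²·sin(360°/32) = 199.77 mm²); Taking the first minus the rest: starting from the r=10 sphere (312.02 mm²), the r=10 cylinder at (4, 13.5) partially overlaps it — only the 56.92 mm² overlap (of its 312.14 mm²) is removed, clipping the outline; the r=8 cylinder at (7.5, -2) partially overlaps it — only the 105.80 mm² overlap (of its 199.77 mm²) is removed, clipping the outline — area = 149.30 mm². So its area = 149.30 mm². Layer 6 (z = 0.6): the sphere: section is a regular 32-gon, circumradius = √(r²−h²) = √(10²−9.4²) = 3.412 (area = (32/2)·3.412²·sin(360°/32) = 36.33 mm²); the cylinder at (4, 13.5) is absent (z outside [5, 22]); the r=8 cylinder at (7.5, -2) gives a regular 32-gon of circumradius 8 (constant along its height) (area = (32/2)·8.000²·sin(360°/32) = 199.77 mm²); Taking the first minus the rest: starting from the r=10 sphere (36.33 mm²), the r=8 cylinder at (7.5, -2) partially overlaps it — only the 17.93 mm² overlap (of its 199.77 mm²) is removed, clipping the outline — area = 18.40 mm². So its area = 18.40 mm². Layer 98 is larger (149.30 vs 18.40 mm²).

layer 98 (z = 9.8 mm)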